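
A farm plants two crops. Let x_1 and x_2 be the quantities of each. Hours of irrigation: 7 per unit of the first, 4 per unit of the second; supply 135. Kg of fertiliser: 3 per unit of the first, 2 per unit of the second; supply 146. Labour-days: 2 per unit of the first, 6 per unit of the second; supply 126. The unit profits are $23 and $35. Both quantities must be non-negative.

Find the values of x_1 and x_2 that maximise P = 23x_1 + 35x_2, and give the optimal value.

x_1 = 9, x_2 = 18, maximum P = 837

At the optimal vertex, 7x_1 + 4x_2 = 135 and 2x_1 + 6x_2 = 126.
Solving simultaneously gives x_1 = 9, x_2 = 18.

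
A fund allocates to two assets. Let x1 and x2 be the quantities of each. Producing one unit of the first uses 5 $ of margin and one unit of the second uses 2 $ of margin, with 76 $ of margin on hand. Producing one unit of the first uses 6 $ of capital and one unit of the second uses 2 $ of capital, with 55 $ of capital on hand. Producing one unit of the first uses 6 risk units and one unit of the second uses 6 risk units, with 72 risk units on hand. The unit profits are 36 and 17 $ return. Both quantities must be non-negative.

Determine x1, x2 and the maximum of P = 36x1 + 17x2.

Vertices and P = 36x1 + 17x2:
  (0, 0) → P = 0
  (0, 12) → P = 204
  (55/6, 0) → P = 330
  (31/4, 17/4) → P = 1405/4

x1 = 31/4, x2 = 17/4, maximum P = 1405/4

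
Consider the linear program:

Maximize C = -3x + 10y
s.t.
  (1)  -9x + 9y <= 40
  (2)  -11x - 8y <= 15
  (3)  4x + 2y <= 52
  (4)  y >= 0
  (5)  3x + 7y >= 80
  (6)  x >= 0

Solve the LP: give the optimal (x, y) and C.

Corner points and C = -3x + 10y:
  (194/27, 314/27) → C = 2558/27
  (44/9, 28/3) → C = 236/3
  (102/11, 82/11) → C = 514/11

The optimum lies where -9x + 9y = 40 and 4x + 2y = 52.
Solving simultaneously gives x = 194/27, y = 314/27.

x = 194/27, y = 314/27, maximum C = 2558/27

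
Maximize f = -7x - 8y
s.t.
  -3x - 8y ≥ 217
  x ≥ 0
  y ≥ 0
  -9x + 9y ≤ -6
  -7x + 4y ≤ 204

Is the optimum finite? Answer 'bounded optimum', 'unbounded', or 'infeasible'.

The boundaries -3x - 8y = 217 and x = 0 meet at (0, -217/8), but that point violates y ≥ 0. Every candidate vertex is excluded by some other constraint, so the feasible region is empty.

infeasible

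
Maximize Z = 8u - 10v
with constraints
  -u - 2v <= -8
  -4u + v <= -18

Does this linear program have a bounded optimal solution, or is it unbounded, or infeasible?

unbounded

From the feasible point (44/9, 14/9), moving in the direction (2, -1) keeps every constraint satisfied while Z increases without bound.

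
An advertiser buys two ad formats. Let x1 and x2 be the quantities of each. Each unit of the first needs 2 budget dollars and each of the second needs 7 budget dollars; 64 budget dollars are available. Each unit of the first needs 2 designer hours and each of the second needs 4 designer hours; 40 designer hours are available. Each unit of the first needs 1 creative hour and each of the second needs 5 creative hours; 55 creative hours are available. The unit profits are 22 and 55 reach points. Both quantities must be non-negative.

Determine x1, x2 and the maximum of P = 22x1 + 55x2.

x1 = 4, x2 = 8, maximum P = 528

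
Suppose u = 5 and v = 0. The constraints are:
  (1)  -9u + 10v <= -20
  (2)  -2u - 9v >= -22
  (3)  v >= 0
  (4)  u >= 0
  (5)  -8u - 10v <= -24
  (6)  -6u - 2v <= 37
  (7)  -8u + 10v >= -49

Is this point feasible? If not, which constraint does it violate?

feasible

(1): -45 ≤ -20 ✓
(2): -10 ≥ -22 ✓
(3): 0 ≥ 0 ✓
(4): 5 ≥ 0 ✓
(5): -40 ≤ -24 ✓
(6): -30 ≤ 37 ✓
(7): -40 ≥ -49 ✓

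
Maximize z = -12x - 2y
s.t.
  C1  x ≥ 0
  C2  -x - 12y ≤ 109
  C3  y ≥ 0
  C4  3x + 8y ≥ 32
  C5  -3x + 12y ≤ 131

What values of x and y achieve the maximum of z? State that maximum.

x = 0, y = 4, maximum z = -8

Vertices and z = -12x - 2y:
  (0, 4) → z = -8
  (0, 131/12) → z = -131/6
  (32/3, 0) → z = -128
The feasible region is unbounded (it extends along (4, 1), (1, 0)), but z strictly decreases along every unbounded feasible direction, so there is no improving ray and the maximum is attained at a vertex.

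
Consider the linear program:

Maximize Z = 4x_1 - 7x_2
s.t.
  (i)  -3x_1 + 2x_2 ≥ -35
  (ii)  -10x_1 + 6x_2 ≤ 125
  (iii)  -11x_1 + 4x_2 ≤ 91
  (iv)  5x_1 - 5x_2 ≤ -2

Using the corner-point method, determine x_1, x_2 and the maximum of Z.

Extreme points and Z = 4x_1 - 7x_2:
  (179/5, 181/5) → Z = -551/5
  (-23/13, 465/26) → Z = -3439/26
  (-447/35, -433/35) → Z = 1243/35
The feasible region is unbounded (it extends along (2, 3), (3, 5)), but Z strictly decreases along every unbounded feasible direction, so there is no improving ray and the maximum is attained at a vertex.

x_1 = -447/35, x_2 = -433/35, maximum Z = 1243/35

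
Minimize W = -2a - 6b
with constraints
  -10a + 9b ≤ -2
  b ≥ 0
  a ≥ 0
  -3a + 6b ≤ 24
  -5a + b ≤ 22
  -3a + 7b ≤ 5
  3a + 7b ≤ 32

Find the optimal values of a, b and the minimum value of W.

a = 9/2, b = 37/14, minimum W = -174/7

Extreme points and W = -2a - 6b:
  (1/5, 0) → W = -2/5
  (59/43, 56/43) → W = -454/43
  (32/3, 0) → W = -64/3
  (9/2, 37/14) → W = -174/7

At the optimal vertex, -3a + 7b = 5 and 3a + 7b = 32.
Solving simultaneously gives a = 9/2, b = 37/14.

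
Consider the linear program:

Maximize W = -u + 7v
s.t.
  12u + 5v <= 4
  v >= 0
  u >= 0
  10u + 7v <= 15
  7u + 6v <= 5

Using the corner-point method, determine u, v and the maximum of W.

Vertices and W = -u + 7v:
  (1/3, 0) → W = -1/3
  (0, 4/5) → W = 28/5
  (0, 0) → W = 0

At the optimal vertex, 12u + 5v = 4 and u = 0.
Solving simultaneously gives u = 0, v = 4/5.

u = 0, v = 4/5, maximum W = 28/5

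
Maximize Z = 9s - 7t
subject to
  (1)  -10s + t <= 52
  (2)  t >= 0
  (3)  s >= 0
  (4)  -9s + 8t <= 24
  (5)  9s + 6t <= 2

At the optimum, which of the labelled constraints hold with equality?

Corner points and Z = 9s - 7t:
  (0, 0) → Z = 0
  (2/9, 0) → Z = 2
  (0, 1/3) → Z = -7/3

The maximum is at (2/9, 0). Substituting into each constraint, equality holds for (2) and (5); the remaining constraints have slack.

(2) and (5)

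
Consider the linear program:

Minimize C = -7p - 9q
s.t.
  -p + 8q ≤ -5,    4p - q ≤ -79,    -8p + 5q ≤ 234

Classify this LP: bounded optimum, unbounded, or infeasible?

bounded optimum

Vertices and C = -7p - 9q:
  (-637/31, -99/31) → C = 5350/31
  (-1897/59, -274/59) → C = 15745/59
The feasible region has finitely many vertices and no improving ray; the minimum is 5350/31 at (-637/31, -99/31).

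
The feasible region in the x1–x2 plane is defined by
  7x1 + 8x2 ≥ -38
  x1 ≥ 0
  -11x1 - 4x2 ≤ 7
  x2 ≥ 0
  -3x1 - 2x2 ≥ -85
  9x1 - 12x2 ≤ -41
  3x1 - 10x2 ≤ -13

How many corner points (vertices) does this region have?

Intersecting each pair of boundary lines and keeping only the points that satisfy every inequality leaves:
  (0, 85/2)
  (0, 41/12)
  (469/27, 148/9)

3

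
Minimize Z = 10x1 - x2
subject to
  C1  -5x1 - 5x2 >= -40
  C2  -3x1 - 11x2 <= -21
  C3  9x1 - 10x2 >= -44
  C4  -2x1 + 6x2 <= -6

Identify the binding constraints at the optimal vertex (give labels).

Feasible corners and Z = 10x1 - x2:
  (67/8, -3/8) → Z = 673/8
  (27/4, 5/4) → Z = 265/4
  (24/5, 3/5) → Z = 237/5

The minimum is at (24/5, 3/5). Substituting into each constraint, equality holds for C2 and C4; the remaining constraints have slack.

C2 and C4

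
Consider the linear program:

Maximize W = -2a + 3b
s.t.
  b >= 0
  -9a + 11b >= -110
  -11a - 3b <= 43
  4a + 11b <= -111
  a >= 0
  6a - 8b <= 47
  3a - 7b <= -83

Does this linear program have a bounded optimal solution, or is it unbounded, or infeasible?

The boundaries -9a + 11b = -110 and 6a - 8b = 47 meet at (121/2, 79/2), but that point violates 4a + 11b ≤ -111. Every candidate vertex is excluded by some other constraint, so the feasible region is empty.

infeasible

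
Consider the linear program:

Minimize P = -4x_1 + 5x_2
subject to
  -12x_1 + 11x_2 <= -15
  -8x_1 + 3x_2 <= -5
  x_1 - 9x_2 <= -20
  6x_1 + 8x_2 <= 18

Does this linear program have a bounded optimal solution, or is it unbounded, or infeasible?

infeasible

The boundaries -12x_1 + 11x_2 = -15 and -8x_1 + 3x_2 = -5 meet at (5/26, -15/13), but that point violates x_1 - 9x_2 ≤ -20. Every candidate vertex is excluded by some other constraint, so the feasible region is empty.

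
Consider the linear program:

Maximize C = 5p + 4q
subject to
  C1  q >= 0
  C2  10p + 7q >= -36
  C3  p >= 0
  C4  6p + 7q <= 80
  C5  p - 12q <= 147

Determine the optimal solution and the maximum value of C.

Corner points and C = 5p + 4q:
  (0, 0) → C = 0
  (40/3, 0) → C = 200/3
  (0, 80/7) → C = 320/7

p = 40/3, q = 0, maximum C = 200/3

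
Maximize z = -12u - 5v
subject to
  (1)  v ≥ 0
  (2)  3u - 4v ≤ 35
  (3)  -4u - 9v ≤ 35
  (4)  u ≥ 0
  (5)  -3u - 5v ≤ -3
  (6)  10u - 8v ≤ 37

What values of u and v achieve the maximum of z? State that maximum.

u = 0, v = 3/5, maximum z = -3

Corner points and z = -12u - 5v:
  (1, 0) → z = -12
  (37/10, 0) → z = -222/5
  (0, 3/5) → z = -3
The feasible region is unbounded (it extends along (0, 1), (4, 5)), but z strictly decreases along every unbounded feasible direction, so there is no improving ray and the maximum is attained at a vertex.

The binding constraints are u = 0 and -3u - 5v = -3.
Solving simultaneously gives u = 0, v = 3/5.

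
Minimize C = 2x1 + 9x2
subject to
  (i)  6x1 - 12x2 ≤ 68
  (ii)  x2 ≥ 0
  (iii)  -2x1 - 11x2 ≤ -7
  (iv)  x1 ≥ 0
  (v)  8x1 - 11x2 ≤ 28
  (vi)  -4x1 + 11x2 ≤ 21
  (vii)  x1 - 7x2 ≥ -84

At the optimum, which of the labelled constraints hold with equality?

Corner points and C = 2x1 + 9x2:
  (7/2, 0) → C = 7
  (0, 7/11) → C = 63/11
  (0, 21/11) → C = 189/11
  (49/4, 70/11) → C = 1799/22

The minimum is at (0, 7/11). Substituting into each constraint, equality holds for (iii) and (iv); the remaining constraints have slack.

(iii) and (iv)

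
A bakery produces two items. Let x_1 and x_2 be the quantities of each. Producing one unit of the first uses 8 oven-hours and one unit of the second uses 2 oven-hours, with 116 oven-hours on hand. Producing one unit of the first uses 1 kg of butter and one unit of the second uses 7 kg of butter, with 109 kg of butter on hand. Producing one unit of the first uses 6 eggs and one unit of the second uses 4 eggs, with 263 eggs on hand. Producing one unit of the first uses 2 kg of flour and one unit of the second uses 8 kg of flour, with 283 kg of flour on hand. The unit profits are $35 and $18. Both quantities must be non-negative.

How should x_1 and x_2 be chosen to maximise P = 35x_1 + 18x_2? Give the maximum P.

Feasible corners and P = 35x_1 + 18x_2:
  (0, 0) → P = 0
  (0, 109/7) → P = 1962/7
  (29/2, 0) → P = 1015/2
  (11, 14) → P = 637

The binding constraints are 8x_1 + 2x_2 = 116 and x_1 + 7x_2 = 109.
Solving simultaneously gives x_1 = 11, x_2 = 14.

x_1 = 11, x_2 = 14, maximum P = 637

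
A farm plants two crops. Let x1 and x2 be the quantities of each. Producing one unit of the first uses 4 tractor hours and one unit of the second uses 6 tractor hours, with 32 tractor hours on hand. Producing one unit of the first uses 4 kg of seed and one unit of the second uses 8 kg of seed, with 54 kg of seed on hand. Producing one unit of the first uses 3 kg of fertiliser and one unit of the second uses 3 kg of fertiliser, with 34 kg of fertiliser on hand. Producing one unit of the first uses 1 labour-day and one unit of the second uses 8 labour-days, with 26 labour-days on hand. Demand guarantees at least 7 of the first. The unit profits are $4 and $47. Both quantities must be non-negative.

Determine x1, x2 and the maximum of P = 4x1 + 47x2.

x1 = 7, x2 = 2/3, maximum P = 178/3

Feasible corners and P = 4x1 + 47x2:
  (8, 0) → P = 32
  (7, 0) → P = 28
  (7, 2/3) → P = 178/3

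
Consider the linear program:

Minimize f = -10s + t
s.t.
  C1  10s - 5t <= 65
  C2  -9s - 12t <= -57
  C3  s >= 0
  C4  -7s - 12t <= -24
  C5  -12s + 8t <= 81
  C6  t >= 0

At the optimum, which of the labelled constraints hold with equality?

Extreme points and f = -10s + t:
  (185/4, 159/2) → f = -383
  (13/2, 0) → f = -65
  (0, 19/4) → f = 19/4
  (19/3, 0) → f = -190/3
  (0, 81/8) → f = 81/8

The minimum is at (185/4, 159/2). Substituting into each constraint, equality holds for C1 and C5; the remaining constraints have slack.

C1 and C5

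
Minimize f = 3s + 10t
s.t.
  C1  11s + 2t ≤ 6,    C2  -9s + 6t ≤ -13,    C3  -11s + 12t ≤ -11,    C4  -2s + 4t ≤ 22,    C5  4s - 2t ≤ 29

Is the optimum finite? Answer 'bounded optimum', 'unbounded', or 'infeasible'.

From the feasible point (31/42, -89/84), moving in the direction (-6, -9) keeps every constraint satisfied while f decreases without bound.

unbounded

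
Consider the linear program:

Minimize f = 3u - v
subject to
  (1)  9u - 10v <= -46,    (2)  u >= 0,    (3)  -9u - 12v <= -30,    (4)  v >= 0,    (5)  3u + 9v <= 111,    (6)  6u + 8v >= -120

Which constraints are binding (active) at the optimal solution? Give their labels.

Extreme points and f = 3u - v:
  (0, 23/5) → f = -23/5
  (232/37, 379/37) → f = 317/37
  (0, 37/3) → f = -37/3

The minimum is at (0, 37/3). Substituting into each constraint, equality holds for (2) and (5); the remaining constraints have slack.

(2) and (5)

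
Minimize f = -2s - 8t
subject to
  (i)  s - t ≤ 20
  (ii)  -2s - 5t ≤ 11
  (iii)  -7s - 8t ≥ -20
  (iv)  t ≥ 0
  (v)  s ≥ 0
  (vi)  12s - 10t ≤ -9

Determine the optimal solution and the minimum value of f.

s = 0, t = 5/2, minimum f = -20

Extreme points and f = -2s - 8t:
  (0, 5/2) → f = -20
  (64/83, 303/166) → f = -1340/83
  (0, 9/10) → f = -36/5

At the optimal vertex, -7s - 8t = -20 and s = 0.
Solving simultaneously gives s = 0, t = 5/2.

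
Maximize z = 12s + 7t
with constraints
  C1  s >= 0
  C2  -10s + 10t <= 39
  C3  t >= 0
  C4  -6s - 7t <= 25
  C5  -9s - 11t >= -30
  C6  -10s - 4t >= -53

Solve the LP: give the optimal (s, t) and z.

The binding constraints are t = 0 and -9s - 11t = -30.
Solving simultaneously gives s = 10/3, t = 0.

s = 10/3, t = 0, maximum z = 40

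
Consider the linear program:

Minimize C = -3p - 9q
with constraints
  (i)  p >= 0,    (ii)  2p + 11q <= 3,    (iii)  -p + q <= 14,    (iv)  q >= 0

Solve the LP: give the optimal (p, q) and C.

p = 3/2, q = 0, minimum C = -9/2

At the optimal vertex, 2p + 11q = 3 and q = 0.
Solving simultaneously gives p = 3/2, q = 0.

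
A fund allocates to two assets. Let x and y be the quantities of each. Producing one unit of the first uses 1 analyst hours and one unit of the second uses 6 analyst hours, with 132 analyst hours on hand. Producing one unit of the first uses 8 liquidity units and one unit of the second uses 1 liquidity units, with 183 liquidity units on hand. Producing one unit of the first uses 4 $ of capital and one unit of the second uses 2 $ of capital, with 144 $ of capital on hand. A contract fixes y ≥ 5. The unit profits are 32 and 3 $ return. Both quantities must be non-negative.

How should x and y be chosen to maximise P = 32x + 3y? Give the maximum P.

Feasible corners and P = 32x + 3y:
  (0, 22) → P = 66
  (0, 5) → P = 15
  (966/47, 873/47) → P = 33531/47
  (89/4, 5) → P = 727

x = 89/4, y = 5, maximum P = 727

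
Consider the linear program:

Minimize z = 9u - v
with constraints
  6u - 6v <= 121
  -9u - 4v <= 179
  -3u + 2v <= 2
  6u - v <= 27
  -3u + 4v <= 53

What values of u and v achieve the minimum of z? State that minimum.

u = -61/5, v = -173/10, minimum z = -185/2

Extreme points and z = 9u - v:
  (-295/39, -721/26) → z = -1049/26
  (41/30, -94/5) → z = 311/10
  (-61/5, -173/10) → z = -185/2
  (56/9, 31/3) → z = 137/3

The optimum lies where -9u - 4v = 179 and -3u + 2v = 2.
Solving simultaneously gives u = -61/5, v = -173/10.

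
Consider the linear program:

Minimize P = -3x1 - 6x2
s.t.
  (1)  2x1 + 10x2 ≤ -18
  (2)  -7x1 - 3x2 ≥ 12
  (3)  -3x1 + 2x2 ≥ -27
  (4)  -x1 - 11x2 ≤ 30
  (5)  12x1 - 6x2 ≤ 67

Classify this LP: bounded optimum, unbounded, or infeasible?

bounded optimum

Corner points and P = -3x1 - 6x2:
  (-33/32, -51/32) → P = 405/32
  (-21/37, -99/37) → P = 657/37
The feasible region has finitely many vertices and no improving ray; the minimum is 405/32 at (-33/32, -51/32).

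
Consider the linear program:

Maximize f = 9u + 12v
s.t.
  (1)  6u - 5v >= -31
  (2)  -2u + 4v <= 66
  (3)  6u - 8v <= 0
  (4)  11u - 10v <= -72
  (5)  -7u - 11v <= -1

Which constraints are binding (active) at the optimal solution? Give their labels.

(2) and (4)

Corner points and f = 9u + 12v:
  (103/7, 167/7) → f = 2931/7
  (10, 91/5) → f = 1542/5
  (31/2, 97/4) → f = 861/2

The maximum is at (31/2, 97/4). Substituting into each constraint, equality holds for (2) and (4); the remaining constraints have slack.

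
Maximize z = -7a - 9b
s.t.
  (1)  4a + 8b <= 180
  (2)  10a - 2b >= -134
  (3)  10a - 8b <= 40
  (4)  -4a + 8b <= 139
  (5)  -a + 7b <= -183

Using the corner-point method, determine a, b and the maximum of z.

a = -96/5, b = -29, maximum z = 1977/5

The binding constraints are 10a - 2b = -134 and 10a - 8b = 40.
Solving simultaneously gives a = -96/5, b = -29.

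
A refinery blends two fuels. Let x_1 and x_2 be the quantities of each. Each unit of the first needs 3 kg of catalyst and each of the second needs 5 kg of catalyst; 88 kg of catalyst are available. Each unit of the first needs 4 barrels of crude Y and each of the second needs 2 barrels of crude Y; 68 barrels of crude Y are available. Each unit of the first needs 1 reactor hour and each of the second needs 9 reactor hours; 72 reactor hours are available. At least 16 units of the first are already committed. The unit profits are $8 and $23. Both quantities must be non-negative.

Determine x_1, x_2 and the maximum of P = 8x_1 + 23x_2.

x_1 = 16, x_2 = 2, maximum P = 174

Corner points and P = 8x_1 + 23x_2:
  (17, 0) → P = 136
  (16, 0) → P = 128
  (16, 2) → P = 174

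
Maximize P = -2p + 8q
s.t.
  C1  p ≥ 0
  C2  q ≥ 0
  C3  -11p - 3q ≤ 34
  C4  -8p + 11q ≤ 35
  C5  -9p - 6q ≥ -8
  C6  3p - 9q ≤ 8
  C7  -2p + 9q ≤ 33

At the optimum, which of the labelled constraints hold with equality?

Extreme points and P = -2p + 8q:
  (0, 0) → P = 0
  (0, 4/3) → P = 32/3
  (8/9, 0) → P = -16/9

The maximum is at (0, 4/3). Substituting into each constraint, equality holds for C1 and C5; the remaining constraints have slack.

C1 and C5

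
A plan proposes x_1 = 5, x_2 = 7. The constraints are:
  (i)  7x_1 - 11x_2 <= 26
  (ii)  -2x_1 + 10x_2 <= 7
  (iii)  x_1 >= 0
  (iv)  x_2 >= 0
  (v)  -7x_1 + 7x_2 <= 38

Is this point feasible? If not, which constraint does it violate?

not feasible — violates (ii)

Constraint (ii): -2x_1 + 10x_2 = 60, which is not ≤ 7. All other constraints are satisfied.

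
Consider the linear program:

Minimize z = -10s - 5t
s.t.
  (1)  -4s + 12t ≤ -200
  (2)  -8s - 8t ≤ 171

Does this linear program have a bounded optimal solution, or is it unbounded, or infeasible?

From the feasible point (-113/32, -571/32), moving in the direction (12, 4) keeps every constraint satisfied while z decreases without bound.

unbounded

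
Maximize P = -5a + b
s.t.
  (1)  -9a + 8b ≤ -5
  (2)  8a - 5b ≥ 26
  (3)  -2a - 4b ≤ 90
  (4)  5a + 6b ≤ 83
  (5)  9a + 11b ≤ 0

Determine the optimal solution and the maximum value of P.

Vertices and P = -5a + b:
  (-173/21, -386/21) → P = 479/21
  (286/133, -234/133) → P = -1664/133
  (495/7, -405/7) → P = -2880/7

The optimum lies where 8a - 5b = 26 and -2a - 4b = 90.
Solving simultaneously gives a = -173/21, b = -386/21.

a = -173/21, b = -386/21, maximum P = 479/21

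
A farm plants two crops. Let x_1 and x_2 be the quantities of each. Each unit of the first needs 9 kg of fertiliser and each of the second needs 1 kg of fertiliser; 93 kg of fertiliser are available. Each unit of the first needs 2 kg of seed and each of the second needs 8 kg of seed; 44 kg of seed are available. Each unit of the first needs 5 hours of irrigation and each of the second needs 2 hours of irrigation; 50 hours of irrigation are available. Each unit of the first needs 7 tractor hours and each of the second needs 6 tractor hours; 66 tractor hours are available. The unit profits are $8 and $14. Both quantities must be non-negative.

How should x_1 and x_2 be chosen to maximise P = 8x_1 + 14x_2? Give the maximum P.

At the optimal vertex, 2x_1 + 8x_2 = 44 and 7x_1 + 6x_2 = 66.
Solving simultaneously gives x_1 = 6, x_2 = 4.

x_1 = 6, x_2 = 4, maximum P = 104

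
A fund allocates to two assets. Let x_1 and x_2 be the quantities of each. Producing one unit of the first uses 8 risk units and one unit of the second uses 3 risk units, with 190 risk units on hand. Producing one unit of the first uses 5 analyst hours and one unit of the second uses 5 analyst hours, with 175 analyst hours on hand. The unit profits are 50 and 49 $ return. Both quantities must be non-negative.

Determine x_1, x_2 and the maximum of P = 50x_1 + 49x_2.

Feasible corners and P = 50x_1 + 49x_2:
  (0, 0) → P = 0
  (0, 35) → P = 1715
  (95/4, 0) → P = 2375/2
  (17, 18) → P = 1732

At the optimal vertex, 8x_1 + 3x_2 = 190 and 5x_1 + 5x_2 = 175.
Solving simultaneously gives x_1 = 17, x_2 = 18.

x_1 = 17, x_2 = 18, maximum P = 1732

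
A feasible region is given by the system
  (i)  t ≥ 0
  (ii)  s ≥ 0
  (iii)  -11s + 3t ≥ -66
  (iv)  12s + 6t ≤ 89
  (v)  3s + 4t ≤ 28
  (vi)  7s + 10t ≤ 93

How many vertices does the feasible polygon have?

5

Pairwise boundary intersections that survive every other constraint:
  (0, 0)
  (6, 0)
  (0, 7)
  (13/2, 11/6)
  (94/15, 23/10)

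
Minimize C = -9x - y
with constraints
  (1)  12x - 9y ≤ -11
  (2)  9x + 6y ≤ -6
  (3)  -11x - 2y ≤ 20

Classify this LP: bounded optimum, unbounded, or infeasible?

bounded optimum

Vertices and C = -9x - y:
  (-40/51, 3/17) → C = 117/17
  (-202/123, -119/123) → C = 1937/123
  (-9/4, 19/8) → C = 143/8
The feasible region has finitely many vertices and no improving ray; the minimum is 117/17 at (-40/51, 3/17).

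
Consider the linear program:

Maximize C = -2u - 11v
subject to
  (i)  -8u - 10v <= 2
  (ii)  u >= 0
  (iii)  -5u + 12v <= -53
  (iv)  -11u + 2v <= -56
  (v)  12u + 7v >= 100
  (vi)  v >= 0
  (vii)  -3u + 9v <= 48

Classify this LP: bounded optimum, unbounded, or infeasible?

Vertices and C = -2u - 11v:
  (53/5, 0) → C = -106/5
  (117, 133/3) → C = -2165/3
The feasible region has finitely many vertices and no improving ray; the maximum is -106/5 at (53/5, 0).

bounded optimum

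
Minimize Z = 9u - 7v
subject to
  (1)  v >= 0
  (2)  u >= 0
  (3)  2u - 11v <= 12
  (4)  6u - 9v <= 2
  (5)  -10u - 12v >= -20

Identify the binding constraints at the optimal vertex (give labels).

(2) and (5)

Corner points and Z = 9u - 7v:
  (0, 0) → Z = 0
  (1/3, 0) → Z = 3
  (0, 5/3) → Z = -35/3
  (34/27, 50/81) → Z = 568/81

The minimum is at (0, 5/3). Substituting into each constraint, equality holds for (2) and (5); the remaining constraints have slack.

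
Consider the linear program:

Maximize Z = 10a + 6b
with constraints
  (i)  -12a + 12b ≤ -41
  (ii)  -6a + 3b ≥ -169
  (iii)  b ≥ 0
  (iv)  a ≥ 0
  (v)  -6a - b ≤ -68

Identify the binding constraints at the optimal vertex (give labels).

Extreme points and Z = 10a + 6b:
  (635/12, 99/2) → Z = 4957/6
  (857/84, 95/14) → Z = 5995/42
  (169/6, 0) → Z = 845/3
  (34/3, 0) → Z = 340/3

The maximum is at (635/12, 99/2). Substituting into each constraint, equality holds for (i) and (ii); the remaining constraints have slack.

(i) and (ii)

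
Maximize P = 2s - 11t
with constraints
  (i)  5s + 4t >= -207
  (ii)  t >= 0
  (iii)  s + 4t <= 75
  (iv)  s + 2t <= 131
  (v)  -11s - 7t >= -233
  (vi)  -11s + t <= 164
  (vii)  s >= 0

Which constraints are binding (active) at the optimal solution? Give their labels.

Vertices and P = 2s - 11t:
  (233/11, 0) → P = 466/11
  (0, 0) → P = 0
  (11, 16) → P = -154
  (0, 75/4) → P = -825/4

The maximum is at (233/11, 0). Substituting into each constraint, equality holds for (ii) and (v); the remaining constraints have slack.

(ii) and (v)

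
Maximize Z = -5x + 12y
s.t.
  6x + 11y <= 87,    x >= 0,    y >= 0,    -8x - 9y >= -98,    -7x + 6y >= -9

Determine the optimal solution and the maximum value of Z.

Extreme points and Z = -5x + 12y:
  (0, 87/11) → Z = 1044/11
  (621/113, 555/113) → Z = 3555/113
  (0, 0) → Z = 0
  (9/7, 0) → Z = -45/7

The binding constraints are 6x + 11y = 87 and x = 0.
Solving simultaneously gives x = 0, y = 87/11.

x = 0, y = 87/11, maximum Z = 1044/11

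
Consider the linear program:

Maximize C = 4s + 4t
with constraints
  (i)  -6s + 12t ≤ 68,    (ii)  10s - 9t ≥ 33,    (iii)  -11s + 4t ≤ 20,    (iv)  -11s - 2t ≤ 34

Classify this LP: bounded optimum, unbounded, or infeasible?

unbounded

From the feasible point (168/11, 439/33), moving in the direction (12, 6) keeps every constraint satisfied while C increases without bound.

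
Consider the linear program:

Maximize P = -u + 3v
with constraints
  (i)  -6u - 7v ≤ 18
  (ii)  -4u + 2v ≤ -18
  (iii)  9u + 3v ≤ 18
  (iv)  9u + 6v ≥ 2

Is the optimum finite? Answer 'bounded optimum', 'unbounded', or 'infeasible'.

bounded optimum

Extreme points and P = -u + 3v:
  (3, -3) → P = -12
  (8/3, -11/3) → P = -41/3
  (34/9, -16/3) → P = -178/9
The feasible region has finitely many vertices and no improving ray; the maximum is -12 at (3, -3).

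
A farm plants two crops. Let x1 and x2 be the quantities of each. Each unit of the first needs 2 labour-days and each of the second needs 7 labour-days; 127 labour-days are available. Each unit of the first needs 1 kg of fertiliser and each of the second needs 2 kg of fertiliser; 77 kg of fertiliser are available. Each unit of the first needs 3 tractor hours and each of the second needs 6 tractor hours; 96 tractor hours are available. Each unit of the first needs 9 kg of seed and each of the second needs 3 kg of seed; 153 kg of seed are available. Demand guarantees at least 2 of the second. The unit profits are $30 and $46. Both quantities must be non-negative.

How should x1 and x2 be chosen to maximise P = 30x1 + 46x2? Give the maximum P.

Extreme points and P = 30x1 + 46x2:
  (0, 16) → P = 736
  (0, 2) → P = 92
  (14, 9) → P = 834
  (49/3, 2) → P = 582

At the optimal vertex, 3x1 + 6x2 = 96 and 9x1 + 3x2 = 153.
Solving simultaneously gives x1 = 14, x2 = 9.

x1 = 14, x2 = 9, maximum P = 834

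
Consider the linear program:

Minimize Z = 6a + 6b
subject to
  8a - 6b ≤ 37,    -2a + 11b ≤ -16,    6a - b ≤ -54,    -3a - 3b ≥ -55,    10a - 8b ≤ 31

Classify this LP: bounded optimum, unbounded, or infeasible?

From the feasible point (-305/32, -51/16), moving in the direction (-8, -10) keeps every constraint satisfied while Z decreases without bound.

unbounded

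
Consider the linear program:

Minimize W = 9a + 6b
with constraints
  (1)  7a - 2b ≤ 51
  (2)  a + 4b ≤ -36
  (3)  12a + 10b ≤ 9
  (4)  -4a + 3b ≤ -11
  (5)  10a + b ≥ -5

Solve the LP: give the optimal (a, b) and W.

a = 41/27, b = -545/27, minimum W = -967/9

The optimum lies where 7a - 2b = 51 and 10a + b = -5.
Solving simultaneously gives a = 41/27, b = -545/27.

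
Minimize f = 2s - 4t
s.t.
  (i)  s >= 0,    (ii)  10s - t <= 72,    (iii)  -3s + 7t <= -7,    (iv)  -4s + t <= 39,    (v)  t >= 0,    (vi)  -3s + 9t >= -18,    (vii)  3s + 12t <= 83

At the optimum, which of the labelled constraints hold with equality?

Feasible corners and f = 2s - 4t:
  (497/67, 146/67) → f = 410/67
  (210/29, 12/29) → f = 372/29
  (7/3, 0) → f = 14/3
  (6, 0) → f = 12

The minimum is at (7/3, 0). Substituting into each constraint, equality holds for (iii) and (v); the remaining constraints have slack.

(iii) and (v)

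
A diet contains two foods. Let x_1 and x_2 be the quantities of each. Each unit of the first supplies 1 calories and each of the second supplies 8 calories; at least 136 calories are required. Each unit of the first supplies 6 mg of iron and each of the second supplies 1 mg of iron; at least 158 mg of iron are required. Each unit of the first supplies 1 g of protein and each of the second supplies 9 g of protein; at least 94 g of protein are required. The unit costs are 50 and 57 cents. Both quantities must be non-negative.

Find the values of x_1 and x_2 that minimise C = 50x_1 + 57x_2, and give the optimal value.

Vertices and C = 50x_1 + 57x_2:
  (0, 158) → C = 9006
  (136, 0) → C = 6800
  (24, 14) → C = 1998
The feasible region is unbounded (it extends along (0, 1), (1, 0)), but C strictly increases along every unbounded feasible direction, so there is no improving ray and the minimum is attained at a vertex.

The optimum lies where x_1 + 8x_2 = 136 and 6x_1 + x_2 = 158.
Solving simultaneously gives x_1 = 24, x_2 = 14.

x_1 = 24, x_2 = 14, minimum C = 1998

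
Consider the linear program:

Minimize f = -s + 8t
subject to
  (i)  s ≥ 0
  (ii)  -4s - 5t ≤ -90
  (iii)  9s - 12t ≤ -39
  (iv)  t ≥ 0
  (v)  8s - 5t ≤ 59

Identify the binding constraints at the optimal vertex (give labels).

Feasible corners and f = -s + 8t:
  (0, 18) → f = 144
  (295/31, 322/31) → f = 2281/31
  (301/17, 281/17) → f = 1947/17
The feasible region is unbounded (it extends along (0, 1), (5, 8)), but f strictly increases along every unbounded feasible direction, so there is no improving ray and the minimum is attained at a vertex.

The minimum is at (295/31, 322/31). Substituting into each constraint, equality holds for (ii) and (iii); the remaining constraints have slack.

(ii) and (iii)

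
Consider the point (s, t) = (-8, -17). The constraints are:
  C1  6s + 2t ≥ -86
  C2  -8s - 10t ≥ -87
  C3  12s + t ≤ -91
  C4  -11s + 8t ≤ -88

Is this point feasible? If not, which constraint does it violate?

not feasible — violates C4

Constraint C4: -11s + 8t = -48, which is not ≤ -88. All other constraints are satisfied.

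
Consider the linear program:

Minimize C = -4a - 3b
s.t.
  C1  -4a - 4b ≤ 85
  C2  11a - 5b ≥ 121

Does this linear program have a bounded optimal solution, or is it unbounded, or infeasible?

From the feasible point (59/64, -1419/64), moving in the direction (5, 11) keeps every constraint satisfied while C decreases without bound.

unbounded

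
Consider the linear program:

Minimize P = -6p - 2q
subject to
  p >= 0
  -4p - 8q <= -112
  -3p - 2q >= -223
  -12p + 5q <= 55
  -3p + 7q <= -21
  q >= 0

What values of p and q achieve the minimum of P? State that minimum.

p = 223/3, q = 0, minimum P = -446

Corner points and P = -6p - 2q:
  (238/13, 63/13) → P = -1554/13
  (28, 0) → P = -168
  (1603/27, 202/9) → P = -3610/9
  (223/3, 0) → P = -446

The optimum lies where -3p - 2q = -223 and q = 0.
Solving simultaneously gives p = 223/3, q = 0.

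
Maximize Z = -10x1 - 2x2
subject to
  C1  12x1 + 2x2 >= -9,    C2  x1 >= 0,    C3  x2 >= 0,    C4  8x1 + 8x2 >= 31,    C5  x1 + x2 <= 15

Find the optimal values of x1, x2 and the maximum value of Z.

Extreme points and Z = -10x1 - 2x2:
  (0, 31/8) → Z = -31/4
  (0, 15) → Z = -30
  (31/8, 0) → Z = -155/4
  (15, 0) → Z = -150

x1 = 0, x2 = 31/8, maximum Z = -31/4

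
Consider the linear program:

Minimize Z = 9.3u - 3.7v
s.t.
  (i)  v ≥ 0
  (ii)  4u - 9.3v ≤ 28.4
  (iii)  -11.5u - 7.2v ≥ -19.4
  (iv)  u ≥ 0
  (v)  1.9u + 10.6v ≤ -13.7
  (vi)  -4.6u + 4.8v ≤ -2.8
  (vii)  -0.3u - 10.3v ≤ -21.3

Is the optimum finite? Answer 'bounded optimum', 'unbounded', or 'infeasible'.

infeasible

The boundaries -4.6u + 4.8v = -2.8 and -0.3u - 10.3v = -21.3 meet at (6554/2441, 4857/2441), but that point violates -11.5u - 7.2v ≥ -19.4. Every candidate vertex is excluded by some other constraint, so the feasible region is empty.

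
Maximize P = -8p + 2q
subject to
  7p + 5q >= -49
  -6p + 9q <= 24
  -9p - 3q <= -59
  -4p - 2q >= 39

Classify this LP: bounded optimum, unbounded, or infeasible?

The boundaries 7p + 5q = -49 and -9p - 3q = -59 meet at (221/12, -427/12), but that point violates -4p - 2q ≥ 39. Every candidate vertex is excluded by some other constraint, so the feasible region is empty.

infeasible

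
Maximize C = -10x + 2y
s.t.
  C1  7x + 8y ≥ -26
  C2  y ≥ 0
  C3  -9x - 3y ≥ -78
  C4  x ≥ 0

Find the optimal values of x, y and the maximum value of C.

x = 0, y = 26, maximum C = 52

Vertices and C = -10x + 2y:
  (26/3, 0) → C = -260/3
  (0, 0) → C = 0
  (0, 26) → C = 52

The optimum lies where -9x - 3y = -78 and x = 0.
Solving simultaneously gives x = 0, y = 26.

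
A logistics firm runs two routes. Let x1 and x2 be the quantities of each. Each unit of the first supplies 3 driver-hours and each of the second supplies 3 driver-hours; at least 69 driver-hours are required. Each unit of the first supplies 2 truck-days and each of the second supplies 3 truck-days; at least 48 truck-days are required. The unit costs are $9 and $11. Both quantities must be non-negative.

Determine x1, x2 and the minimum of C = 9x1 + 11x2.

Vertices and C = 9x1 + 11x2:
  (0, 23) → C = 253
  (24, 0) → C = 216
  (21, 2) → C = 211
The feasible region is unbounded (it extends along (0, 1), (1, 0)), but C strictly increases along every unbounded feasible direction, so there is no improving ray and the minimum is attained at a vertex.

At the optimal vertex, 3x1 + 3x2 = 69 and 2x1 + 3x2 = 48.
Solving simultaneously gives x1 = 21, x2 = 2.

x1 = 21, x2 = 2, minimum C = 211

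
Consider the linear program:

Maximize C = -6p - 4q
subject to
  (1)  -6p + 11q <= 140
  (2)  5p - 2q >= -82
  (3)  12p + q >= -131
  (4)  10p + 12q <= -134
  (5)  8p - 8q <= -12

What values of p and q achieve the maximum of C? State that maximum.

Feasible corners and C = -6p - 4q:
  (-719/67, -149/67) → C = 4910/67
  (-265/26, -113/13) → C = 1247/13
  (-76/11, -119/22) → C = 694/11

At the optimal vertex, 12p + q = -131 and 8p - 8q = -12.
Solving simultaneously gives p = -265/26, q = -113/13.

p = -265/26, q = -113/13, maximum C = 1247/13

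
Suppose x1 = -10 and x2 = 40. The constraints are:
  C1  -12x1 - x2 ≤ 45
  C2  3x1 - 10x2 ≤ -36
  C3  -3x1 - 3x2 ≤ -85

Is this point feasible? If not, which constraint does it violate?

Constraint C1: -12x1 - x2 = 80, which is not ≤ 45. All other constraints are satisfied.

not feasible — violates C1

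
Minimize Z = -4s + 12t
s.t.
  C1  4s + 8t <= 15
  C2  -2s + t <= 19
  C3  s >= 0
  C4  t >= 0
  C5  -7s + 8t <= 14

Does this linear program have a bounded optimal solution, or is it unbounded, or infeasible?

bounded optimum

Vertices and Z = -4s + 12t:
  (15/4, 0) → Z = -15
  (1/11, 161/88) → Z = 475/22
  (0, 0) → Z = 0
  (0, 7/4) → Z = 21
The feasible region has finitely many vertices and no improving ray; the minimum is -15 at (15/4, 0).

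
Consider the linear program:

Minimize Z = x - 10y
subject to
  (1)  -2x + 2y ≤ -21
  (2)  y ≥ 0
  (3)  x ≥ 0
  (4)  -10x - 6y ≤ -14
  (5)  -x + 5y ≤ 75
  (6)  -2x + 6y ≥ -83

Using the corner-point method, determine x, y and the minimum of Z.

x = 865/4, y = 233/4, minimum Z = -1465/4

Corner points and Z = x - 10y:
  (21/2, 0) → Z = 21/2
  (255/8, 171/8) → Z = -1455/8
  (83/2, 0) → Z = 83/2
  (865/4, 233/4) → Z = -1465/4

At the optimal vertex, -x + 5y = 75 and -2x + 6y = -83.
Solving simultaneously gives x = 865/4, y = 233/4.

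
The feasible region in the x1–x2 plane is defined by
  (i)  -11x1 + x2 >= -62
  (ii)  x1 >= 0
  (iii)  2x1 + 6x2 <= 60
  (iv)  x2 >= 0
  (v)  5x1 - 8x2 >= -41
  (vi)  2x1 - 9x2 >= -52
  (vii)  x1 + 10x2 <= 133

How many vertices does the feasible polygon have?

5

Pairwise boundary intersections that survive every other constraint:
  (62/11, 0)
  (610/97, 696/97)
  (0, 0)
  (0, 41/8)
  (47/29, 178/29)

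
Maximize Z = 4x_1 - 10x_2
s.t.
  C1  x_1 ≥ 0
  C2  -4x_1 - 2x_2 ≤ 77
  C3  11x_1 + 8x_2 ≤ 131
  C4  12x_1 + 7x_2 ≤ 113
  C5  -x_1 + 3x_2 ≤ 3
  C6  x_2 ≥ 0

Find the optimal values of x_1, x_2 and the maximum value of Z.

Extreme points and Z = 4x_1 - 10x_2:
  (0, 1) → Z = -10
  (0, 0) → Z = 0
  (318/43, 149/43) → Z = -218/43
  (113/12, 0) → Z = 113/3

x_1 = 113/12, x_2 = 0, maximum Z = 113/3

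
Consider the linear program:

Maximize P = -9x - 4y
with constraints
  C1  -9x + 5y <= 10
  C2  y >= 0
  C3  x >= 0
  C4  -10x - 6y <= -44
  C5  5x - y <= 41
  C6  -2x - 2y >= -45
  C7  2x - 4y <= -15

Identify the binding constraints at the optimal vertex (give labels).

C1 and C4

Extreme points and P = -9x - 4y:
  (20/13, 62/13) → P = -428/13
  (205/28, 425/28) → P = -3545/28
  (43/26, 119/26) → P = -863/26
  (127/12, 143/12) → P = -1715/12
  (179/18, 157/18) → P = -2239/18

The maximum is at (20/13, 62/13). Substituting into each constraint, equality holds for C1 and C4; the remaining constraints have slack.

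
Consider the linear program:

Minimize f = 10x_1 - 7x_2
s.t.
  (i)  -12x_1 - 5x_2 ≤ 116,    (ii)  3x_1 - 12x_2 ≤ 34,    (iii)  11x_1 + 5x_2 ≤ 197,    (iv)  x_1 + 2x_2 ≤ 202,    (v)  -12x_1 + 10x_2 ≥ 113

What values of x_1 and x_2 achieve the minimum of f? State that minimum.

Extreme points and f = 10x_1 - 7x_2:
  (-1242/19, 2540/19) → f = -30200/19
  (-115/12, -1/5) → f = -2833/30
  (-616/17, 2025/17) → f = -20335/17
  (281/34, 3607/170) → f = -11199/170

x_1 = -1242/19, x_2 = 2540/19, minimum f = -30200/19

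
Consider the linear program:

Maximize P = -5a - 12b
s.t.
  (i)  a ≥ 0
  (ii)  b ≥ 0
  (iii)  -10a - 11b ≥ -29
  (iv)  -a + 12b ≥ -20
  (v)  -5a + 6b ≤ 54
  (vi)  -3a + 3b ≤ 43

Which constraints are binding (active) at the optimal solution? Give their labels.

Extreme points and P = -5a - 12b:
  (0, 0) → P = 0
  (0, 29/11) → P = -348/11
  (29/10, 0) → P = -29/2

The maximum is at (0, 0). Substituting into each constraint, equality holds for (i) and (ii); the remaining constraints have slack.

(i) and (ii)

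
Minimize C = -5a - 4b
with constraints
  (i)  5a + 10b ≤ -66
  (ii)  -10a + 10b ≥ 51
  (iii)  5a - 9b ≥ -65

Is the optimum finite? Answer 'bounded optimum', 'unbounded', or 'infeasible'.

Feasible corners and C = -5a - 4b:
  (-39/5, -27/10) → C = 249/5
  (-1244/95, -1/19) → C = 1248/19
The feasible region has finitely many vertices and no improving ray; the minimum is 249/5 at (-39/5, -27/10).

bounded optimum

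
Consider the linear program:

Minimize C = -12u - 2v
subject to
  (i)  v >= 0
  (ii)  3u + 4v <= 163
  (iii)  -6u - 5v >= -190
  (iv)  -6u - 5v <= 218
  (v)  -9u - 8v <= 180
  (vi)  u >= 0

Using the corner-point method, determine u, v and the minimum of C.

u = 95/3, v = 0, minimum C = -380

Corner points and C = -12u - 2v:
  (95/3, 0) → C = -380
  (0, 0) → C = 0
  (0, 38) → C = -76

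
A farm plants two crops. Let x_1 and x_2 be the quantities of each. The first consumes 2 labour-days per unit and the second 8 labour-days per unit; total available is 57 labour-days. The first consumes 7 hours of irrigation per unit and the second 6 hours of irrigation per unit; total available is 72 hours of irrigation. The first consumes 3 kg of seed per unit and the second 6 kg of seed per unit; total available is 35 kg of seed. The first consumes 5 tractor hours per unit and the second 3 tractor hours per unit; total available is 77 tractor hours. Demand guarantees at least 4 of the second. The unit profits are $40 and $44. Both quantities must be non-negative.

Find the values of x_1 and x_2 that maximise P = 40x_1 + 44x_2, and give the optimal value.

x_1 = 11/3, x_2 = 4, maximum P = 968/3

Feasible corners and P = 40x_1 + 44x_2:
  (0, 35/6) → P = 770/3
  (0, 4) → P = 176
  (11/3, 4) → P = 968/3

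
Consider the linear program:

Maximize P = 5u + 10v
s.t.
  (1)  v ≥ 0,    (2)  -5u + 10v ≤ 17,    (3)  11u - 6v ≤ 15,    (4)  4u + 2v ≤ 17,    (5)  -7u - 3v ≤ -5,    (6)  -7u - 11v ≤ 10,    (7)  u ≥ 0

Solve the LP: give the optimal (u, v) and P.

u = 68/25, v = 153/50, maximum P = 221/5

At the optimal vertex, -5u + 10v = 17 and 4u + 2v = 17.
Solving simultaneously gives u = 68/25, v = 153/50.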